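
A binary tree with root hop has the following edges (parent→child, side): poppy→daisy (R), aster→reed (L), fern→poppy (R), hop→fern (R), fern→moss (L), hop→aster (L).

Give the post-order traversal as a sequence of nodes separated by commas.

reed, aster, moss, daisy, poppy, fern, hop

Post-order visits the left subtree, then the right subtree, then the node.
At hop: go left to aster.
  At aster: go left to reed.
    reed is a leaf — visit reed.
  At aster: no right child.
  Visit aster.
At hop: go right to fern.
  At fern: go left to moss.
    moss is a leaf — visit moss.
  At fern: go right to poppy.
    At poppy: no left child.
    At poppy: go right to daisy.
      daisy is a leaf — visit daisy.
    Visit poppy.
  Visit fern.
Visit hop.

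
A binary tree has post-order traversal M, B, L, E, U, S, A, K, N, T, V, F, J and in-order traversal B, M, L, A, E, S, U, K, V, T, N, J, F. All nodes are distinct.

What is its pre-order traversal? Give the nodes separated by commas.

J, V, K, A, L, B, M, S, E, U, T, N, F

The last element of post-order is the root; it splits in-order into left and right subtrees.
Root J: left subtree has 11 nodes {B, M, L, A, E, S, U, K, V, T, N}, right has 1 {F}.
  Root V: left subtree has 8 nodes {B, M, L, A, E, S, U, K}, right has 2 {T, N}.
    Root K: left subtree has 7 nodes {B, M, L, A, E, S, U}, right has 0 { }.
      Root A: left subtree has 3 nodes {B, M, L}, right has 3 {E, S, U}.
        Root L: left subtree has 2 nodes {B, M}, right has 0 { }.
          Root B: left subtree has 0 nodes { }, right has 1 {M}.
        Root S: left subtree has 1 node {E}, right has 1 {U}.
    Root T: left subtree has 0 nodes { }, right has 1 {N}.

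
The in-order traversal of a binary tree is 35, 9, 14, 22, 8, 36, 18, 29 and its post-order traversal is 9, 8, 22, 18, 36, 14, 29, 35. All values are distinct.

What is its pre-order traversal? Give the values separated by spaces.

The last element of post-order is the root; it splits in-order into left and right subtrees.
Root 35: left subtree has 0 nodes { }, right has 7 {9, 14, 22, 8, 36, 18, 29}.
  Root 29: left subtree has 6 nodes {9, 14, 22, 8, 36, 18}, right has 0 { }.
    Root 14: left subtree has 1 node {9}, right has 4 {22, 8, 36, 18}.
      Root 36: left subtree has 2 nodes {22, 8}, right has 1 {18}.
        Root 22: left subtree has 0 nodes { }, right has 1 {8}.

35 29 14 9 36 22 8 18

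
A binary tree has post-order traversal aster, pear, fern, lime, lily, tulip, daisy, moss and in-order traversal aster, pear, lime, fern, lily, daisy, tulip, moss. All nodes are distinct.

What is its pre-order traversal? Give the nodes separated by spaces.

moss daisy lily lime pear aster fern tulip

The last element of post-order is the root; it splits in-order into left and right subtrees.
Root moss: left subtree has 7 nodes {aster, pear, lime, fern, lily, daisy, tulip}, right has 0 { }.
  Root daisy: left subtree has 5 nodes {aster, pear, lime, fern, lily}, right has 1 {tulip}.
    Root lily: left subtree has 4 nodes {aster, pear, lime, fern}, right has 0 { }.
      Root lime: left subtree has 2 nodes {aster, pear}, right has 1 {fern}.
        Root pear: left subtree has 1 node {aster}, right has 0 { }.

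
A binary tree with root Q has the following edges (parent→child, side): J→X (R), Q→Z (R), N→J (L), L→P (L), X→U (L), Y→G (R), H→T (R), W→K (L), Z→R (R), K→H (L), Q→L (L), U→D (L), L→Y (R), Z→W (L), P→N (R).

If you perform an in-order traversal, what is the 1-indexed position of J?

2

In-order visits the left subtree, then the node, then the right subtree.
At Q: go left to L.
  At L: go left to P.
    At P: no left child.
    Visit P.
    At P: go right to N.
      At N: go left to J.
        At J: no left child.
        Visit J.
        At J: go right to X.
          At X: go left to U.
            At U: go left to D.
              D is a leaf — visit D.
            Visit U.
            At U: no right child.
          Visit X.
          At X: no right child.
      Visit N.
      At N: no right child.
  Visit L.
  At L: go right to Y.
    At Y: no left child.
    Visit Y.
    At Y: go right to G.
      G is a leaf — visit G.
Visit Q.
At Q: go right to Z.
  At Z: go left to W.
    At W: go left to K.
      At K: go left to H.
        At H: no left child.
        Visit H.
        At H: go right to T.
          T is a leaf — visit T.
      Visit K.
      At K: no right child.
    Visit W.
    At W: no right child.
  Visit Z.
  At Z: go right to R.
    R is a leaf — visit R.
Full in-order sequence: P, J, D, U, X, N, L, Y, G, Q, H, T, K, W, Z, R.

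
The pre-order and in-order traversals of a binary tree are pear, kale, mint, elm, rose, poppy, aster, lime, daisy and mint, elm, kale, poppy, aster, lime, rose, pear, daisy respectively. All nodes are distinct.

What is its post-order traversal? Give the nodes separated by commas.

The first element of pre-order is the root; it splits in-order into left and right subtrees.
Root pear: left subtree has 7 nodes {mint, elm, kale, poppy, aster, lime, rose}, right has 1 {daisy}.
  Root kale: left subtree has 2 nodes {mint, elm}, right has 4 {poppy, aster, lime, rose}.
    Root mint: left subtree has 0 nodes { }, right has 1 {elm}.
    Root rose: left subtree has 3 nodes {poppy, aster, lime}, right has 0 { }.
      Root poppy: left subtree has 0 nodes { }, right has 2 {aster, lime}.
        Root aster: left subtree has 0 nodes { }, right has 1 {lime}.

elm, mint, lime, aster, poppy, rose, kale, daisy, pear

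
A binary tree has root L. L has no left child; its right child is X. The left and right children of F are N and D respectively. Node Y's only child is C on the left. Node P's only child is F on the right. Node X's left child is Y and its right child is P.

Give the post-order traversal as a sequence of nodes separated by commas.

Post-order visits the left subtree, then the right subtree, then the node.
At L: no left child.
At L: go right to X.
  At X: go left to Y.
    At Y: go left to C.
      C is a leaf — visit C.
    At Y: no right child.
    Visit Y.
  At X: go right to P.
    At P: no left child.
    At P: go right to F.
      At F: go left to N.
        N is a leaf — visit N.
      At F: go right to D.
        D is a leaf — visit D.
      Visit F.
    Visit P.
  Visit X.
Visit L.

C, Y, N, D, F, P, X, L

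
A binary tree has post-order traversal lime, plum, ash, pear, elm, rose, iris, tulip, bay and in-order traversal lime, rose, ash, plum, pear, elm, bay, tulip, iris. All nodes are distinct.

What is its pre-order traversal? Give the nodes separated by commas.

The last element of post-order is the root; it splits in-order into left and right subtrees.
Root bay: left subtree has 6 nodes {lime, rose, ash, plum, pear, elm}, right has 2 {tulip, iris}.
  Root rose: left subtree has 1 node {lime}, right has 4 {ash, plum, pear, elm}.
    Root elm: left subtree has 3 nodes {ash, plum, pear}, right has 0 { }.
      Root pear: left subtree has 2 nodes {ash, plum}, right has 0 { }.
        Root ash: left subtree has 0 nodes { }, right has 1 {plum}.
  Root tulip: left subtree has 0 nodes { }, right has 1 {iris}.

bay, rose, lime, elm, pear, ash, plum, tulip, iris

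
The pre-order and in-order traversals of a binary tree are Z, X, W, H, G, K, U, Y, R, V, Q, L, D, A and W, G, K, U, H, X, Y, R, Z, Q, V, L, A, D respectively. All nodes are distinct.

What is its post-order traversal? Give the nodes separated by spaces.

U K G H W R Y X Q A D L V Z

The first element of pre-order is the root; it splits in-order into left and right subtrees.
Root Z: left subtree has 8 nodes {W, G, K, U, H, X, Y, R}, right has 5 {Q, V, L, A, D}.
  Root X: left subtree has 5 nodes {W, G, K, U, H}, right has 2 {Y, R}.
    Root W: left subtree has 0 nodes { }, right has 4 {G, K, U, H}.
      Root H: left subtree has 3 nodes {G, K, U}, right has 0 { }.
        Root G: left subtree has 0 nodes { }, right has 2 {K, U}.
          Root K: left subtree has 0 nodes { }, right has 1 {U}.
    Root Y: left subtree has 0 nodes { }, right has 1 {R}.
  Root V: left subtree has 1 node {Q}, right has 3 {L, A, D}.
    Root L: left subtree has 0 nodes { }, right has 2 {A, D}.
      Root D: left subtree has 1 node {A}, right has 0 { }.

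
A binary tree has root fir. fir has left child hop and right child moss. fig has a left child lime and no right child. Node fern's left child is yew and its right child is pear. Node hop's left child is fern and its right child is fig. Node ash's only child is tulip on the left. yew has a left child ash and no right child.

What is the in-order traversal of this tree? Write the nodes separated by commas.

In-order visits the left subtree, then the node, then the right subtree.
At fir: go left to hop.
  At hop: go left to fern.
    At fern: go left to yew.
      At yew: go left to ash.
        At ash: go left to tulip.
          tulip is a leaf — visit tulip.
        Visit ash.
        At ash: no right child.
      Visit yew.
      At yew: no right child.
    Visit fern.
    At fern: go right to pear.
      pear is a leaf — visit pear.
  Visit hop.
  At hop: go right to fig.
    At fig: go left to lime.
      lime is a leaf — visit lime.
    Visit fig.
    At fig: no right child.
Visit fir.
At fir: go right to moss.
  moss is a leaf — visit moss.

tulip, ash, yew, fern, pear, hop, lime, fig, fir, moss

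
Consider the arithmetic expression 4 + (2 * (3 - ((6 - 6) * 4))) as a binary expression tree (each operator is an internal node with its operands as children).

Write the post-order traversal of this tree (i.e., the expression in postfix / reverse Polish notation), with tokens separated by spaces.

4 2 3 6 6 - 4 * - * +

Post-order on an expression tree gives postfix notation: for each operator, emit left operand, right operand, then the operator.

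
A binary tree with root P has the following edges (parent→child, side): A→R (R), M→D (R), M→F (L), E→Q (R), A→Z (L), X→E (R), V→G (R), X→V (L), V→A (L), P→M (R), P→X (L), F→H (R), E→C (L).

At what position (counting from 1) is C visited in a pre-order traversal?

Pre-order visits the node, then its left subtree, then its right subtree.
Visit P.
At P: go left to X.
  Visit X.
  At X: go left to V.
    Visit V.
    At V: go left to A.
      Visit A.
      At A: go left to Z.
        Z is a leaf — visit Z.
      At A: go right to R.
        R is a leaf — visit R.
    At V: go right to G.
      G is a leaf — visit G.
  At X: go right to E.
    Visit E.
    At E: go left to C.
      C is a leaf — visit C.
    At E: go right to Q.
      Q is a leaf — visit Q.
At P: go right to M.
  Visit M.
  At M: go left to F.
    Visit F.
    At F: no left child.
    At F: go right to H.
      H is a leaf — visit H.
  At M: go right to D.
    D is a leaf — visit D.
Full pre-order sequence: P, X, V, A, Z, R, G, E, C, Q, M, F, H, D.

9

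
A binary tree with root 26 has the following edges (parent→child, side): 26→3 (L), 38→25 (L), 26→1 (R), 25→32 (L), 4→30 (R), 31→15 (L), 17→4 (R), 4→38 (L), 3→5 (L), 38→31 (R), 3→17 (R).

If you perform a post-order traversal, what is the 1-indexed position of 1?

Post-order visits the left subtree, then the right subtree, then the node.
At 26: go left to 3.
  At 3: go left to 5.
    5 is a leaf — visit 5.
  At 3: go right to 17.
    At 17: no left child.
    At 17: go right to 4.
      At 4: go left to 38.
        At 38: go left to 25.
          At 25: go left to 32.
            32 is a leaf — visit 32.
          At 25: no right child.
          Visit 25.
        At 38: go right to 31.
          At 31: go left to 15.
            15 is a leaf — visit 15.
          At 31: no right child.
          Visit 31.
        Visit 38.
      At 4: go right to 30.
        30 is a leaf — visit 30.
      Visit 4.
    Visit 17.
  Visit 3.
At 26: go right to 1.
  1 is a leaf — visit 1.
Visit 26.
Full post-order sequence: 5, 32, 25, 15, 31, 38, 30, 4, 17, 3, 1, 26.

11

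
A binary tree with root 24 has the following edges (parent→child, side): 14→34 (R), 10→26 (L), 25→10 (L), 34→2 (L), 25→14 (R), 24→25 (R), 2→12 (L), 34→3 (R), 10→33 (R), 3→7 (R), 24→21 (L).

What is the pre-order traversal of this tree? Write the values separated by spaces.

24 21 25 10 26 33 14 34 2 12 3 7

Pre-order visits the node, then its left subtree, then its right subtree.
Visit 24.
At 24: go left to 21.
  21 is a leaf — visit 21.
At 24: go right to 25.
  Visit 25.
  At 25: go left to 10.
    Visit 10.
    At 10: go left to 26.
      26 is a leaf — visit 26.
    At 10: go right to 33.
      33 is a leaf — visit 33.
  At 25: go right to 14.
    Visit 14.
    At 14: no left child.
    At 14: go right to 34.
      Visit 34.
      At 34: go left to 2.
        Visit 2.
        At 2: go left to 12.
          12 is a leaf — visit 12.
        At 2: no right child.
      At 34: go right to 3.
        Visit 3.
        At 3: no left child.
        At 3: go right to 7.
          7 is a leaf — visit 7.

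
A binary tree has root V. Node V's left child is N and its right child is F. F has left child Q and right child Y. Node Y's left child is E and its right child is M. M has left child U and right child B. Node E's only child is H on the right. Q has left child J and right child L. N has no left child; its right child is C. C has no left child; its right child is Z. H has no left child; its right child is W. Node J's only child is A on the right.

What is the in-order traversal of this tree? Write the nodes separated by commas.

N, C, Z, V, J, A, Q, L, F, E, H, W, Y, U, M, B

In-order visits the left subtree, then the node, then the right subtree.
At V: go left to N.
  At N: no left child.
  Visit N.
  At N: go right to C.
    At C: no left child.
    Visit C.
    At C: go right to Z.
      Z is a leaf — visit Z.
Visit V.
At V: go right to F.
  At F: go left to Q.
    At Q: go left to J.
      At J: no left child.
      Visit J.
      At J: go right to A.
        A is a leaf — visit A.
    Visit Q.
    At Q: go right to L.
      L is a leaf — visit L.
  Visit F.
  At F: go right to Y.
    At Y: go left to E.
      At E: no left child.
      Visit E.
      At E: go right to H.
        At H: no left child.
        Visit H.
        At H: go right to W.
          W is a leaf — visit W.
    Visit Y.
    At Y: go right to M.
      At M: go left to U.
        U is a leaf — visit U.
      Visit M.
      At M: go right to B.
        B is a leaf — visit B.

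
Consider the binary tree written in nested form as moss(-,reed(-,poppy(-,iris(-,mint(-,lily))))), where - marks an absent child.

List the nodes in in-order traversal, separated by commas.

In-order visits the left subtree, then the node, then the right subtree.
At moss: no left child.
Visit moss.
At moss: go right to reed.
  At reed: no left child.
  Visit reed.
  At reed: go right to poppy.
    At poppy: no left child.
    Visit poppy.
    At poppy: go right to iris.
      At iris: no left child.
      Visit iris.
      At iris: go right to mint.
        At mint: no left child.
        Visit mint.
        At mint: go right to lily.
          lily is a leaf — visit lily.

moss, reed, poppy, iris, mint, lily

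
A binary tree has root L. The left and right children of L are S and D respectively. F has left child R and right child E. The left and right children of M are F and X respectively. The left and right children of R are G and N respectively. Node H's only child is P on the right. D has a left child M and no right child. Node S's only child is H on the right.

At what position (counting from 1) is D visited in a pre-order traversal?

Pre-order visits the node, then its left subtree, then its right subtree.
Visit L.
At L: go left to S.
  Visit S.
  At S: no left child.
  At S: go right to H.
    Visit H.
    At H: no left child.
    At H: go right to P.
      P is a leaf — visit P.
At L: go right to D.
  Visit D.
  At D: go left to M.
    Visit M.
    At M: go left to F.
      Visit F.
      At F: go left to R.
        Visit R.
        At R: go left to G.
          G is a leaf — visit G.
        At R: go right to N.
          N is a leaf — visit N.
      At F: go right to E.
        E is a leaf — visit E.
    At M: go right to X.
      X is a leaf — visit X.
  At D: no right child.
Full pre-order sequence: L, S, H, P, D, M, F, R, G, N, E, X.

5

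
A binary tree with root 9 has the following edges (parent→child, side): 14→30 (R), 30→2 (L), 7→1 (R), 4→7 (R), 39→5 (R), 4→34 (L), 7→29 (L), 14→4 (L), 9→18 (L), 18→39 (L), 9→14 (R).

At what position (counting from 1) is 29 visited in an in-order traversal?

7

In-order visits the left subtree, then the node, then the right subtree.
At 9: go left to 18.
  At 18: go left to 39.
    At 39: no left child.
    Visit 39.
    At 39: go right to 5.
      5 is a leaf — visit 5.
  Visit 18.
  At 18: no right child.
Visit 9.
At 9: go right to 14.
  At 14: go left to 4.
    At 4: go left to 34.
      34 is a leaf — visit 34.
    Visit 4.
    At 4: go right to 7.
      At 7: go left to 29.
        29 is a leaf — visit 29.
      Visit 7.
      At 7: go right to 1.
        1 is a leaf — visit 1.
  Visit 14.
  At 14: go right to 30.
    At 30: go left to 2.
      2 is a leaf — visit 2.
    Visit 30.
    At 30: no right child.
Full in-order sequence: 39, 5, 18, 9, 34, 4, 29, 7, 1, 14, 2, 30.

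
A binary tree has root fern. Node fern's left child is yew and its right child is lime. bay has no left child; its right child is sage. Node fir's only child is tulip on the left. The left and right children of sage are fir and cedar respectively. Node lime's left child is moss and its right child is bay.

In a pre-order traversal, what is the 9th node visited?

cedar

Pre-order visits the node, then its left subtree, then its right subtree.
Visit fern.
At fern: go left to yew.
  yew is a leaf — visit yew.
At fern: go right to lime.
  Visit lime.
  At lime: go left to moss.
    moss is a leaf — visit moss.
  At lime: go right to bay.
    Visit bay.
    At bay: no left child.
    At bay: go right to sage.
      Visit sage.
      At sage: go left to fir.
        Visit fir.
        At fir: go left to tulip.
          tulip is a leaf — visit tulip.
        At fir: no right child.
      At sage: go right to cedar.
        cedar is a leaf — visit cedar.
Full pre-order sequence: fern, yew, lime, moss, bay, sage, fir, tulip, cedar.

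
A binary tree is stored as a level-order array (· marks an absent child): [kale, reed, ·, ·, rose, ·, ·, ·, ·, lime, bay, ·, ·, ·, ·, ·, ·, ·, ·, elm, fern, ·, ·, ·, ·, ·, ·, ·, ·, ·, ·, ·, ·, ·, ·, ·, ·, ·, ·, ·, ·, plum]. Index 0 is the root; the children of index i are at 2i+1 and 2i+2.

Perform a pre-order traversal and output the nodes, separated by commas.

Pre-order visits the node, then its left subtree, then its right subtree.
Visit kale.
At kale: go left to reed.
  Visit reed.
  At reed: no left child.
  At reed: go right to rose.
    Visit rose.
    At rose: go left to lime.
      Visit lime.
      At lime: go left to elm.
        elm is a leaf — visit elm.
      At lime: go right to fern.
        Visit fern.
        At fern: go left to plum.
          plum is a leaf — visit plum.
        At fern: no right child.
    At rose: go right to bay.
      bay is a leaf — visit bay.
At kale: no right child.

kale, reed, rose, lime, elm, fern, plum, bay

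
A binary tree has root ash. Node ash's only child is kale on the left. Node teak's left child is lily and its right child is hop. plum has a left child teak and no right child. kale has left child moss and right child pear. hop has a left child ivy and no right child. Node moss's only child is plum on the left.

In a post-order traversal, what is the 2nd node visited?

Post-order visits the left subtree, then the right subtree, then the node.
At ash: go left to kale.
  At kale: go left to moss.
    At moss: go left to plum.
      At plum: go left to teak.
        At teak: go left to lily.
          lily is a leaf — visit lily.
        At teak: go right to hop.
          At hop: go left to ivy.
            ivy is a leaf — visit ivy.
          At hop: no right child.
          Visit hop.
        Visit teak.
      At plum: no right child.
      Visit plum.
    At moss: no right child.
    Visit moss.
  At kale: go right to pear.
    pear is a leaf — visit pear.
  Visit kale.
At ash: no right child.
Visit ash.
Full post-order sequence: lily, ivy, hop, teak, plum, moss, pear, kale, ash.

ivy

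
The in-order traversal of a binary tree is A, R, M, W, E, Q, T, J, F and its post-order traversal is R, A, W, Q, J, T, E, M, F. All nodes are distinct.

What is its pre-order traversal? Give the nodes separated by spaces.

The last element of post-order is the root; it splits in-order into left and right subtrees.
Root F: left subtree has 8 nodes {A, R, M, W, E, Q, T, J}, right has 0 { }.
  Root M: left subtree has 2 nodes {A, R}, right has 5 {W, E, Q, T, J}.
    Root A: left subtree has 0 nodes { }, right has 1 {R}.
    Root E: left subtree has 1 node {W}, right has 3 {Q, T, J}.
      Root T: left subtree has 1 node {Q}, right has 1 {J}.

F M A R E W T Q J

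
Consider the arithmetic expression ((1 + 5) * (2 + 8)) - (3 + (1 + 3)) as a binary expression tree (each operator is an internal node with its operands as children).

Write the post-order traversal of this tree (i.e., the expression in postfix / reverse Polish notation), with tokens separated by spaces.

1 5 + 2 8 + * 3 1 3 + + -

Post-order on an expression tree gives postfix notation: for each operator, emit left operand, right operand, then the operator.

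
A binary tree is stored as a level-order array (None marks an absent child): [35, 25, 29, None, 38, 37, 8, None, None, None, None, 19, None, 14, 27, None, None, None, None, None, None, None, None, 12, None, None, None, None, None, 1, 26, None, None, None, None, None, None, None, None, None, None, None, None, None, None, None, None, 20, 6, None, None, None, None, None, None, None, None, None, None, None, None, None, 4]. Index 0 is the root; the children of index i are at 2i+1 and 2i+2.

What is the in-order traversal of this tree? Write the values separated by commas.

25, 38, 35, 20, 12, 6, 19, 37, 29, 14, 8, 1, 27, 26, 4

In-order visits the left subtree, then the node, then the right subtree.
At 35: go left to 25.
  At 25: no left child.
  Visit 25.
  At 25: go right to 38.
    38 is a leaf — visit 38.
Visit 35.
At 35: go right to 29.
  At 29: go left to 37.
    At 37: go left to 19.
      At 19: go left to 12.
        At 12: go left to 20.
          20 is a leaf — visit 20.
        Visit 12.
        At 12: go right to 6.
          6 is a leaf — visit 6.
      Visit 19.
      At 19: no right child.
    Visit 37.
    At 37: no right child.
  Visit 29.
  At 29: go right to 8.
    At 8: go left to 14.
      14 is a leaf — visit 14.
    Visit 8.
    At 8: go right to 27.
      At 27: go left to 1.
        1 is a leaf — visit 1.
      Visit 27.
      At 27: go right to 26.
        At 26: no left child.
        Visit 26.
        At 26: go right to 4.
          4 is a leaf — visit 4.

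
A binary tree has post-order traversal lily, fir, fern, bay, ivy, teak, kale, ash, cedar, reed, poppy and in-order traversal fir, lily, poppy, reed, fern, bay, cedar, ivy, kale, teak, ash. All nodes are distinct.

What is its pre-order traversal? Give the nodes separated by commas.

The last element of post-order is the root; it splits in-order into left and right subtrees.
Root poppy: left subtree has 2 nodes {fir, lily}, right has 8 {reed, fern, bay, cedar, ivy, kale, teak, ash}.
  Root fir: left subtree has 0 nodes { }, right has 1 {lily}.
  Root reed: left subtree has 0 nodes { }, right has 7 {fern, bay, cedar, ivy, kale, teak, ash}.
    Root cedar: left subtree has 2 nodes {fern, bay}, right has 4 {ivy, kale, teak, ash}.
      Root bay: left subtree has 1 node {fern}, right has 0 { }.
      Root ash: left subtree has 3 nodes {ivy, kale, teak}, right has 0 { }.
        Root kale: left subtree has 1 node {ivy}, right has 1 {teak}.

poppy, fir, lily, reed, cedar, bay, fern, ash, kale, ivy, teak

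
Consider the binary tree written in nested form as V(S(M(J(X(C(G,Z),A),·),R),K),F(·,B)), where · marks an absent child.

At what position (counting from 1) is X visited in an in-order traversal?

In-order visits the left subtree, then the node, then the right subtree.
At V: go left to S.
  At S: go left to M.
    At M: go left to J.
      At J: go left to X.
        At X: go left to C.
          At C: go left to G.
            G is a leaf — visit G.
          Visit C.
          At C: go right to Z.
            Z is a leaf — visit Z.
        Visit X.
        At X: go right to A.
          A is a leaf — visit A.
      Visit J.
      At J: no right child.
    Visit M.
    At M: go right to R.
      R is a leaf — visit R.
  Visit S.
  At S: go right to K.
    K is a leaf — visit K.
Visit V.
At V: go right to F.
  At F: no left child.
  Visit F.
  At F: go right to B.
    B is a leaf — visit B.
Full in-order sequence: G, C, Z, X, A, J, M, R, S, K, V, F, B.

4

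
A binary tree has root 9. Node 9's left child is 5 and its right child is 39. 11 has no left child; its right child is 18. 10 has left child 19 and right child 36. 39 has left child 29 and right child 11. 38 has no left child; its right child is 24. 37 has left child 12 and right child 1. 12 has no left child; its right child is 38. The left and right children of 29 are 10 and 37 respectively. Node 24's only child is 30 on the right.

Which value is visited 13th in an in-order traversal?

In-order visits the left subtree, then the node, then the right subtree.
At 9: go left to 5.
  5 is a leaf — visit 5.
Visit 9.
At 9: go right to 39.
  At 39: go left to 29.
    At 29: go left to 10.
      At 10: go left to 19.
        19 is a leaf — visit 19.
      Visit 10.
      At 10: go right to 36.
        36 is a leaf — visit 36.
    Visit 29.
    At 29: go right to 37.
      At 37: go left to 12.
        At 12: no left child.
        Visit 12.
        At 12: go right to 38.
          At 38: no left child.
          Visit 38.
          At 38: go right to 24.
            At 24: no left child.
            Visit 24.
            At 24: go right to 30.
              30 is a leaf — visit 30.
      Visit 37.
      At 37: go right to 1.
        1 is a leaf — visit 1.
  Visit 39.
  At 39: go right to 11.
    At 11: no left child.
    Visit 11.
    At 11: go right to 18.
      18 is a leaf — visit 18.
Full in-order sequence: 5, 9, 19, 10, 36, 29, 12, 38, 24, 30, 37, 1, 39, 11, 18.

39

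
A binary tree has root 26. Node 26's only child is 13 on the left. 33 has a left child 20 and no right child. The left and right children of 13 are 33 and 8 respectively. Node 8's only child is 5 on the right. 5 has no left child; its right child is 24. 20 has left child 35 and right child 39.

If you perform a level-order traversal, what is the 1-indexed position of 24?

Level-order visits nodes level by level from the root, left to right within each level.
Level 0: 26
Level 1: 13
Level 2: 33, 8
Level 3: 20, 5
Level 4: 35, 39, 24
Full level-order sequence: 26, 13, 33, 8, 20, 5, 35, 39, 24.

9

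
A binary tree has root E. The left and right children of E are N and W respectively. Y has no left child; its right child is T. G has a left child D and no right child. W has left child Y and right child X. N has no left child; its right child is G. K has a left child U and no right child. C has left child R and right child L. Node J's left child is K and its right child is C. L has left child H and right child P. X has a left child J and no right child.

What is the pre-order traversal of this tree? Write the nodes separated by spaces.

Pre-order visits the node, then its left subtree, then its right subtree.
Visit E.
At E: go left to N.
  Visit N.
  At N: no left child.
  At N: go right to G.
    Visit G.
    At G: go left to D.
      D is a leaf — visit D.
    At G: no right child.
At E: go right to W.
  Visit W.
  At W: go left to Y.
    Visit Y.
    At Y: no left child.
    At Y: go right to T.
      T is a leaf — visit T.
  At W: go right to X.
    Visit X.
    At X: go left to J.
      Visit J.
      At J: go left to K.
        Visit K.
        At K: go left to U.
          U is a leaf — visit U.
        At K: no right child.
      At J: go right to C.
        Visit C.
        At C: go left to R.
          R is a leaf — visit R.
        At C: go right to L.
          Visit L.
          At L: go left to H.
            H is a leaf — visit H.
          At L: go right to P.
            P is a leaf — visit P.
    At X: no right child.

E N G D W Y T X J K U C R L H P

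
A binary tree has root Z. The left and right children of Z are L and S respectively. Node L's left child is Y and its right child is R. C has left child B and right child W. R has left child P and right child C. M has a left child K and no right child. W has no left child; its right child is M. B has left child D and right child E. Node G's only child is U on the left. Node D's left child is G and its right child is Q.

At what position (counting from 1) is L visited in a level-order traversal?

2

Level-order visits nodes level by level from the root, left to right within each level.
Level 0: Z
Level 1: L, S
Level 2: Y, R
Level 3: P, C
Level 4: B, W
Level 5: D, E, M
Level 6: G, Q, K
Level 7: U
Full level-order sequence: Z, L, S, Y, R, P, C, B, W, D, E, M, G, Q, K, U.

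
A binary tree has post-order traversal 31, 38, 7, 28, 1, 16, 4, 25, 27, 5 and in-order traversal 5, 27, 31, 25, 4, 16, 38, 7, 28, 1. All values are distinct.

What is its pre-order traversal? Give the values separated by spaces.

The last element of post-order is the root; it splits in-order into left and right subtrees.
Root 5: left subtree has 0 nodes { }, right has 9 {27, 31, 25, 4, 16, 38, 7, 28, 1}.
  Root 27: left subtree has 0 nodes { }, right has 8 {31, 25, 4, 16, 38, 7, 28, 1}.
    Root 25: left subtree has 1 node {31}, right has 6 {4, 16, 38, 7, 28, 1}.
      Root 4: left subtree has 0 nodes { }, right has 5 {16, 38, 7, 28, 1}.
        Root 16: left subtree has 0 nodes { }, right has 4 {38, 7, 28, 1}.
          Root 1: left subtree has 3 nodes {38, 7, 28}, right has 0 { }.
            Root 28: left subtree has 2 nodes {38, 7}, right has 0 { }.
              Root 7: left subtree has 1 node {38}, right has 0 { }.

5 27 25 31 4 16 1 28 7 38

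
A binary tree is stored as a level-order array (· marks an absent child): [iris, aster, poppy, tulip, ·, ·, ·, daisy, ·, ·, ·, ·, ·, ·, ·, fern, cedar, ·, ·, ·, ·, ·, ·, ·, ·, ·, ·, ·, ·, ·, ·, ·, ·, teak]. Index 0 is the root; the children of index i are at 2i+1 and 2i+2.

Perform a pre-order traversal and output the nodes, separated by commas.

iris, aster, tulip, daisy, fern, cedar, teak, poppy

Pre-order visits the node, then its left subtree, then its right subtree.
Visit iris.
At iris: go left to aster.
  Visit aster.
  At aster: go left to tulip.
    Visit tulip.
    At tulip: go left to daisy.
      Visit daisy.
      At daisy: go left to fern.
        fern is a leaf — visit fern.
      At daisy: go right to cedar.
        Visit cedar.
        At cedar: go left to teak.
          teak is a leaf — visit teak.
        At cedar: no right child.
    At tulip: no right child.
  At aster: no right child.
At iris: go right to poppy.
  poppy is a leaf — visit poppy.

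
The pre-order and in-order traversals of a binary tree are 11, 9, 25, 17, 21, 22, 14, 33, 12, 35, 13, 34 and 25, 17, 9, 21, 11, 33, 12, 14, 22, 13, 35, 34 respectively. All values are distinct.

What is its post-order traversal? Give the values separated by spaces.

The first element of pre-order is the root; it splits in-order into left and right subtrees.
Root 11: left subtree has 4 nodes {25, 17, 9, 21}, right has 7 {33, 12, 14, 22, 13, 35, 34}.
  Root 9: left subtree has 2 nodes {25, 17}, right has 1 {21}.
    Root 25: left subtree has 0 nodes { }, right has 1 {17}.
  Root 22: left subtree has 3 nodes {33, 12, 14}, right has 3 {13, 35, 34}.
    Root 14: left subtree has 2 nodes {33, 12}, right has 0 { }.
      Root 33: left subtree has 0 nodes { }, right has 1 {12}.
    Root 35: left subtree has 1 node {13}, right has 1 {34}.

17 25 21 9 12 33 14 13 34 35 22 11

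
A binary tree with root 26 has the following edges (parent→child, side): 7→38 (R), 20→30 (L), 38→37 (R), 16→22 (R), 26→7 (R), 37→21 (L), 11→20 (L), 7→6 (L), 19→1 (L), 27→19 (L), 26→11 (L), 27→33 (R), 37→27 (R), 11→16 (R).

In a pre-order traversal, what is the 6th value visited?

22

Pre-order visits the node, then its left subtree, then its right subtree.
Visit 26.
At 26: go left to 11.
  Visit 11.
  At 11: go left to 20.
    Visit 20.
    At 20: go left to 30.
      30 is a leaf — visit 30.
    At 20: no right child.
  At 11: go right to 16.
    Visit 16.
    At 16: no left child.
    At 16: go right to 22.
      22 is a leaf — visit 22.
At 26: go right to 7.
  Visit 7.
  At 7: go left to 6.
    6 is a leaf — visit 6.
  At 7: go right to 38.
    Visit 38.
    At 38: no left child.
    At 38: go right to 37.
      Visit 37.
      At 37: go left to 21.
        21 is a leaf — visit 21.
      At 37: go right to 27.
        Visit 27.
        At 27: go left to 19.
          Visit 19.
          At 19: go left to 1.
            1 is a leaf — visit 1.
          At 19: no right child.
        At 27: go right to 33.
          33 is a leaf — visit 33.
Full pre-order sequence: 26, 11, 20, 30, 16, 22, 7, 6, 38, 37, 21, 27, 19, 1, 33.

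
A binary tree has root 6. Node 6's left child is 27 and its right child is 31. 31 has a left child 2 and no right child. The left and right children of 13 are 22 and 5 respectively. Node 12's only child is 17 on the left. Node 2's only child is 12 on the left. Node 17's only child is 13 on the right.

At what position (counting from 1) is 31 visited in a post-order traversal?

Post-order visits the left subtree, then the right subtree, then the node.
At 6: go left to 27.
  27 is a leaf — visit 27.
At 6: go right to 31.
  At 31: go left to 2.
    At 2: go left to 12.
      At 12: go left to 17.
        At 17: no left child.
        At 17: go right to 13.
          At 13: go left to 22.
            22 is a leaf — visit 22.
          At 13: go right to 5.
            5 is a leaf — visit 5.
          Visit 13.
        Visit 17.
      At 12: no right child.
      Visit 12.
    At 2: no right child.
    Visit 2.
  At 31: no right child.
  Visit 31.
Visit 6.
Full post-order sequence: 27, 22, 5, 13, 17, 12, 2, 31, 6.

8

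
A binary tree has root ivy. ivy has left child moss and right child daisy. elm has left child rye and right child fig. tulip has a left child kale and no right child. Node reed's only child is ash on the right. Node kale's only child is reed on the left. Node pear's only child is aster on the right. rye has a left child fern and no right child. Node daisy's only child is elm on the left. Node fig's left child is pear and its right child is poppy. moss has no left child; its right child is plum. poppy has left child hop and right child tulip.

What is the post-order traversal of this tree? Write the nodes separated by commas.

plum, moss, fern, rye, aster, pear, hop, ash, reed, kale, tulip, poppy, fig, elm, daisy, ivy

Post-order visits the left subtree, then the right subtree, then the node.
At ivy: go left to moss.
  At moss: no left child.
  At moss: go right to plum.
    plum is a leaf — visit plum.
  Visit moss.
At ivy: go right to daisy.
  At daisy: go left to elm.
    At elm: go left to rye.
      At rye: go left to fern.
        fern is a leaf — visit fern.
      At rye: no right child.
      Visit rye.
    At elm: go right to fig.
      At fig: go left to pear.
        At pear: no left child.
        At pear: go right to aster.
          aster is a leaf — visit aster.
        Visit pear.
      At fig: go right to poppy.
        At poppy: go left to hop.
          hop is a leaf — visit hop.
        At poppy: go right to tulip.
          At tulip: go left to kale.
            At kale: go left to reed.
              At reed: no left child.
              At reed: go right to ash.
                ash is a leaf — visit ash.
              Visit reed.
            At kale: no right child.
            Visit kale.
          At tulip: no right child.
          Visit tulip.
        Visit poppy.
      Visit fig.
    Visit elm.
  At daisy: no right child.
  Visit daisy.
Visit ivy.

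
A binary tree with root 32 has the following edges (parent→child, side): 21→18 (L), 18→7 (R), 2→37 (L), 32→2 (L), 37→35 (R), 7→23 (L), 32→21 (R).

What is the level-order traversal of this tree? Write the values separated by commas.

32, 2, 21, 37, 18, 35, 7, 23

Level-order visits nodes level by level from the root, left to right within each level.
Level 0: 32
Level 1: 2, 21
Level 2: 37, 18
Level 3: 35, 7
Level 4: 23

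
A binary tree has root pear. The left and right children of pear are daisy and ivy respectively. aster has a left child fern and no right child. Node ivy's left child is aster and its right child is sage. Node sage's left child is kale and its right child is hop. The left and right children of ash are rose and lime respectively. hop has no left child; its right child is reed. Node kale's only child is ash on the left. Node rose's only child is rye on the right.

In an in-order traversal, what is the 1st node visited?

In-order visits the left subtree, then the node, then the right subtree.
At pear: go left to daisy.
  daisy is a leaf — visit daisy.
Visit pear.
At pear: go right to ivy.
  At ivy: go left to aster.
    At aster: go left to fern.
      fern is a leaf — visit fern.
    Visit aster.
    At aster: no right child.
  Visit ivy.
  At ivy: go right to sage.
    At sage: go left to kale.
      At kale: go left to ash.
        At ash: go left to rose.
          At rose: no left child.
          Visit rose.
          At rose: go right to rye.
            rye is a leaf — visit rye.
        Visit ash.
        At ash: go right to lime.
          lime is a leaf — visit lime.
      Visit kale.
      At kale: no right child.
    Visit sage.
    At sage: go right to hop.
      At hop: no left child.
      Visit hop.
      At hop: go right to reed.
        reed is a leaf — visit reed.
Full in-order sequence: daisy, pear, fern, aster, ivy, rose, rye, ash, lime, kale, sage, hop, reed.

daisy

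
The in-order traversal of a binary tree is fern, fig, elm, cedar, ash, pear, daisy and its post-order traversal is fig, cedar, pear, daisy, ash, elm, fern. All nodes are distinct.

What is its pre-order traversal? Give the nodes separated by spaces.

The last element of post-order is the root; it splits in-order into left and right subtrees.
Root fern: left subtree has 0 nodes { }, right has 6 {fig, elm, cedar, ash, pear, daisy}.
  Root elm: left subtree has 1 node {fig}, right has 4 {cedar, ash, pear, daisy}.
    Root ash: left subtree has 1 node {cedar}, right has 2 {pear, daisy}.
      Root daisy: left subtree has 1 node {pear}, right has 0 { }.

fern elm fig ash cedar daisy pear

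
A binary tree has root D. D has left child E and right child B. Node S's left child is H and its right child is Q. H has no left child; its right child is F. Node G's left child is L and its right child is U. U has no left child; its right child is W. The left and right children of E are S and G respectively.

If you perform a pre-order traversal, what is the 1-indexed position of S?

3

Pre-order visits the node, then its left subtree, then its right subtree.
Visit D.
At D: go left to E.
  Visit E.
  At E: go left to S.
    Visit S.
    At S: go left to H.
      Visit H.
      At H: no left child.
      At H: go right to F.
        F is a leaf — visit F.
    At S: go right to Q.
      Q is a leaf — visit Q.
  At E: go right to G.
    Visit G.
    At G: go left to L.
      L is a leaf — visit L.
    At G: go right to U.
      Visit U.
      At U: no left child.
      At U: go right to W.
        W is a leaf — visit W.
At D: go right to B.
  B is a leaf — visit B.
Full pre-order sequence: D, E, S, H, F, Q, G, L, U, W, B.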